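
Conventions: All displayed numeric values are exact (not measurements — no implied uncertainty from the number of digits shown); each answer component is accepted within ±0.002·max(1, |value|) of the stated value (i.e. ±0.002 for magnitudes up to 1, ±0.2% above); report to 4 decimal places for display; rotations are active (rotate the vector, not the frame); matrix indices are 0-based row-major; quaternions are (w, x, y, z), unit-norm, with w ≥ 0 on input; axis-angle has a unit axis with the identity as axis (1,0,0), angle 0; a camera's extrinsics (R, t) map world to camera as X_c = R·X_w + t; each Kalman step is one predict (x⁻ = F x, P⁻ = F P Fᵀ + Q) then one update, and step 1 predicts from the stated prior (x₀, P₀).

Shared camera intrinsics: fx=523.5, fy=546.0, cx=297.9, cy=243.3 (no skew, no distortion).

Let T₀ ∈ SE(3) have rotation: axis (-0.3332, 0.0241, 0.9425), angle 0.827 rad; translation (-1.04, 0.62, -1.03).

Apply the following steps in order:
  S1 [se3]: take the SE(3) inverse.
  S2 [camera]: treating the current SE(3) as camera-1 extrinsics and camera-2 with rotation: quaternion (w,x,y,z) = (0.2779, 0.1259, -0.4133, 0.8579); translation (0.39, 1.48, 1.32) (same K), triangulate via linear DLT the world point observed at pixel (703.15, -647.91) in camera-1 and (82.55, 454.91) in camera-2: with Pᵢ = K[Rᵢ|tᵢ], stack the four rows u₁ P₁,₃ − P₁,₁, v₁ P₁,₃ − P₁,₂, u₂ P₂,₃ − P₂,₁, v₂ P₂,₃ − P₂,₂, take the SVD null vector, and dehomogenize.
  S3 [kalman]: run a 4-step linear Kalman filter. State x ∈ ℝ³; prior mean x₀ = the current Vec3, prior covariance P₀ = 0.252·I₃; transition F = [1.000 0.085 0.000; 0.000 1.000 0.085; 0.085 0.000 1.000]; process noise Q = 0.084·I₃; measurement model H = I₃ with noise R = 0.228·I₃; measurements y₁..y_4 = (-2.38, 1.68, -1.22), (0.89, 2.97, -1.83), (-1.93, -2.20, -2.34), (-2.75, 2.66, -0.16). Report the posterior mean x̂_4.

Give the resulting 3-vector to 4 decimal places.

result = (-1.6227, 1.0797, -1.0180)

after S1 (invert_se3): R=[0.7130 0.6910 -0.1191; -0.6962 0.6773 -0.2379; -0.0837 0.2525 0.9640], t=(0.1903, -1.3890, 0.7493)
after S2 (triangulate): (1.9582, 0.0257, 1.3243)
after S3 (kf_track): (-1.6227, 1.0797, -1.0180)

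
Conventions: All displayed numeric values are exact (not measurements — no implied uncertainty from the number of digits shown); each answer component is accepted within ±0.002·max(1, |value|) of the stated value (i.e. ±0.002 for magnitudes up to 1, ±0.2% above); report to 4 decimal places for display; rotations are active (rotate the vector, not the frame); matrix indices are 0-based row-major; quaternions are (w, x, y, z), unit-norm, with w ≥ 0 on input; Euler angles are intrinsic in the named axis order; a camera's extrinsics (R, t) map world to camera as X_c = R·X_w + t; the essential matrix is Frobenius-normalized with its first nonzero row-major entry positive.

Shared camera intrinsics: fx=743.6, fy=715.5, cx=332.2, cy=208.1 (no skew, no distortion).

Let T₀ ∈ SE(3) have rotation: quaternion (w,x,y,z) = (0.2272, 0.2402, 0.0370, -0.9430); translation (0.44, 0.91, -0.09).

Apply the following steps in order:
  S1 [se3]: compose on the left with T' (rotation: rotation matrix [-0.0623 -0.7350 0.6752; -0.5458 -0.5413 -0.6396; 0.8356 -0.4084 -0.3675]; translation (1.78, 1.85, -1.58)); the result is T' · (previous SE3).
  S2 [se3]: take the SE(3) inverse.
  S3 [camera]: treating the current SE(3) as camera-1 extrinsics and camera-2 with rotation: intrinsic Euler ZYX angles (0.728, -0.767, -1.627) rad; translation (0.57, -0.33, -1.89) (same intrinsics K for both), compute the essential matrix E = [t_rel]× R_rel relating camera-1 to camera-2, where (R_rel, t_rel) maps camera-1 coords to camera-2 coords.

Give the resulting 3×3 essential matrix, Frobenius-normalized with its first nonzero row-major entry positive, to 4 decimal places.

after S1 (compose_se3): R=[0.0333 0.6559 0.7541; 0.9493 0.2151 -0.2291; -0.3125 0.7236 -0.6155], t=(1.0230, 1.1748, -1.5509)
after S2 (invert_se3): R=[0.0333 0.9493 -0.3125; 0.6559 0.2151 0.7236; 0.7541 -0.2291 -0.6155], t=(-1.6340, 0.1985, -1.4569)
after S3 (essential): [0.1425 0.3592 -0.1648; 0.0671 -0.1592 -0.6764; 0.1817 0.5488 -0.0440]

matrix = [0.1425 0.3592 -0.1648; 0.0671 -0.1592 -0.6764; 0.1817 0.5488 -0.0440]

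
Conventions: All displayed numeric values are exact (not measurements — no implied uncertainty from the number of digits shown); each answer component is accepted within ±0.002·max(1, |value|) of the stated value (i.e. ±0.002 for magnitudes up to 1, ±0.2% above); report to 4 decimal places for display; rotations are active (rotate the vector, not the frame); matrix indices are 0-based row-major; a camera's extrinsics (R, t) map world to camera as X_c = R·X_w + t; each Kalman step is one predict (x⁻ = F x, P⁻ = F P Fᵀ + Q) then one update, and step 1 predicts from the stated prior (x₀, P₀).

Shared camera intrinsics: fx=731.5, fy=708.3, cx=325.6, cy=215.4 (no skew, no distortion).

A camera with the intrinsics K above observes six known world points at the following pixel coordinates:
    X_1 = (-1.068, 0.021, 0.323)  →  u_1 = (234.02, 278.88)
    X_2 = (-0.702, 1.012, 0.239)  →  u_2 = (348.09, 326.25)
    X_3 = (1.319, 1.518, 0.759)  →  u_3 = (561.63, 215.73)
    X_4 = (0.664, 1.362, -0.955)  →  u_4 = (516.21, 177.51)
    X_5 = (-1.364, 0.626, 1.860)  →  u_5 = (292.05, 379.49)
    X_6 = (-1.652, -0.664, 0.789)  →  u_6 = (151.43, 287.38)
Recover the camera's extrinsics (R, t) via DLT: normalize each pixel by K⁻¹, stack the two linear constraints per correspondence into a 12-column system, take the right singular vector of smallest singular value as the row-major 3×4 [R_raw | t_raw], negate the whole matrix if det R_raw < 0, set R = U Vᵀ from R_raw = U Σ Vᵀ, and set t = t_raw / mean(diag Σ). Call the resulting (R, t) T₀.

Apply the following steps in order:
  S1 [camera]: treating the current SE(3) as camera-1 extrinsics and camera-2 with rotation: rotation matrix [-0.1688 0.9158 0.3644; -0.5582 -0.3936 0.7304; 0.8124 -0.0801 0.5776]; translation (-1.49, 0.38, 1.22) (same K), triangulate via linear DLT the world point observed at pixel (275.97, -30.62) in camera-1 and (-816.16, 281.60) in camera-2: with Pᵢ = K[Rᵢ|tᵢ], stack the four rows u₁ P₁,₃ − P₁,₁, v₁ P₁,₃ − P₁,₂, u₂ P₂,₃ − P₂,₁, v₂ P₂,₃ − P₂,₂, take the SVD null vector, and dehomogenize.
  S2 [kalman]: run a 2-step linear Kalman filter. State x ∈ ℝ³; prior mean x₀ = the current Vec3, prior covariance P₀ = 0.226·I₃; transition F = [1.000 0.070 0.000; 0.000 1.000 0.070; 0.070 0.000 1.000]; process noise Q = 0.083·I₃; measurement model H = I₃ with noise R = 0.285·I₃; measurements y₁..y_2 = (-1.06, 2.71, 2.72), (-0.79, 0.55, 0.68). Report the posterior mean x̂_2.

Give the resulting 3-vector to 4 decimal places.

source (pnp_recover): camera pose = R=[0.7093 0.6904 0.1422; -0.6881 0.6344 0.3523; 0.1530 -0.3477 0.9250], t=(-0.0601, -0.3200, 5.9200)
after S1 (triangulate): (1.1183, -1.6340, -0.2775)
after S2 (kf_track): (-0.3313, 0.6227, 1.0344)

result = (-0.3313, 0.6227, 1.0344)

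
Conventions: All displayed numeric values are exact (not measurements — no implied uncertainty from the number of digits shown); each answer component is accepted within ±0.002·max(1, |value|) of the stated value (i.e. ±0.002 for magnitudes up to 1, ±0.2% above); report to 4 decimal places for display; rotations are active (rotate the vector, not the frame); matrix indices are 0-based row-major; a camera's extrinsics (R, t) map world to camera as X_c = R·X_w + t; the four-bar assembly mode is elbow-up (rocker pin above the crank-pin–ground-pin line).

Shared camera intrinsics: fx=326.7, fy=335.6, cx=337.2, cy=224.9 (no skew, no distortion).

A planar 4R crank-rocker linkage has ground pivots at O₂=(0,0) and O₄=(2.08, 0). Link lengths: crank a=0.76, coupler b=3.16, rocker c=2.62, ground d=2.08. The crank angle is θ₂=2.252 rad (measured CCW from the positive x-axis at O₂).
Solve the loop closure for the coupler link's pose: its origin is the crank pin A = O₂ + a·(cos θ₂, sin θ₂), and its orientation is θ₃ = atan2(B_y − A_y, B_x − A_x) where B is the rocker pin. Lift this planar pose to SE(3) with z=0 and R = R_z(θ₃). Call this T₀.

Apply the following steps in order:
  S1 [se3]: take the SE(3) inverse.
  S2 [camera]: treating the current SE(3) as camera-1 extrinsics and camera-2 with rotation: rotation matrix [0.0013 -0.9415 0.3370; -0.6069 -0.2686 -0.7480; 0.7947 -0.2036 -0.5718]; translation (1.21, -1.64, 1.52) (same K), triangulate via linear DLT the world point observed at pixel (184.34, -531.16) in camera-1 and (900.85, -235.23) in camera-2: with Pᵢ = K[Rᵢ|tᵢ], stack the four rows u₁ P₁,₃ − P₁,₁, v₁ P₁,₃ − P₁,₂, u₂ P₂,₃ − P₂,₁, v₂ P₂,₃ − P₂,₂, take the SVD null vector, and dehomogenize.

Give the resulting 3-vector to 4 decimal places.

result = (0.6817, -1.5782, 1.0689)

source (fourbar_fk): coupler pose = R=[0.7674 -0.6412 0.0000; 0.6412 0.7674 0.0000; 0.0000 0.0000 1.0000], t=(-0.4786, 0.5904, 0.0000)
after S1 (invert_se3): R=[0.7674 0.6412 0.0000; -0.6412 0.7674 0.0000; 0.0000 0.0000 1.0000], t=(-0.0113, -0.7599, 0.0000)
after S2 (triangulate): (0.6817, -1.5782, 1.0689)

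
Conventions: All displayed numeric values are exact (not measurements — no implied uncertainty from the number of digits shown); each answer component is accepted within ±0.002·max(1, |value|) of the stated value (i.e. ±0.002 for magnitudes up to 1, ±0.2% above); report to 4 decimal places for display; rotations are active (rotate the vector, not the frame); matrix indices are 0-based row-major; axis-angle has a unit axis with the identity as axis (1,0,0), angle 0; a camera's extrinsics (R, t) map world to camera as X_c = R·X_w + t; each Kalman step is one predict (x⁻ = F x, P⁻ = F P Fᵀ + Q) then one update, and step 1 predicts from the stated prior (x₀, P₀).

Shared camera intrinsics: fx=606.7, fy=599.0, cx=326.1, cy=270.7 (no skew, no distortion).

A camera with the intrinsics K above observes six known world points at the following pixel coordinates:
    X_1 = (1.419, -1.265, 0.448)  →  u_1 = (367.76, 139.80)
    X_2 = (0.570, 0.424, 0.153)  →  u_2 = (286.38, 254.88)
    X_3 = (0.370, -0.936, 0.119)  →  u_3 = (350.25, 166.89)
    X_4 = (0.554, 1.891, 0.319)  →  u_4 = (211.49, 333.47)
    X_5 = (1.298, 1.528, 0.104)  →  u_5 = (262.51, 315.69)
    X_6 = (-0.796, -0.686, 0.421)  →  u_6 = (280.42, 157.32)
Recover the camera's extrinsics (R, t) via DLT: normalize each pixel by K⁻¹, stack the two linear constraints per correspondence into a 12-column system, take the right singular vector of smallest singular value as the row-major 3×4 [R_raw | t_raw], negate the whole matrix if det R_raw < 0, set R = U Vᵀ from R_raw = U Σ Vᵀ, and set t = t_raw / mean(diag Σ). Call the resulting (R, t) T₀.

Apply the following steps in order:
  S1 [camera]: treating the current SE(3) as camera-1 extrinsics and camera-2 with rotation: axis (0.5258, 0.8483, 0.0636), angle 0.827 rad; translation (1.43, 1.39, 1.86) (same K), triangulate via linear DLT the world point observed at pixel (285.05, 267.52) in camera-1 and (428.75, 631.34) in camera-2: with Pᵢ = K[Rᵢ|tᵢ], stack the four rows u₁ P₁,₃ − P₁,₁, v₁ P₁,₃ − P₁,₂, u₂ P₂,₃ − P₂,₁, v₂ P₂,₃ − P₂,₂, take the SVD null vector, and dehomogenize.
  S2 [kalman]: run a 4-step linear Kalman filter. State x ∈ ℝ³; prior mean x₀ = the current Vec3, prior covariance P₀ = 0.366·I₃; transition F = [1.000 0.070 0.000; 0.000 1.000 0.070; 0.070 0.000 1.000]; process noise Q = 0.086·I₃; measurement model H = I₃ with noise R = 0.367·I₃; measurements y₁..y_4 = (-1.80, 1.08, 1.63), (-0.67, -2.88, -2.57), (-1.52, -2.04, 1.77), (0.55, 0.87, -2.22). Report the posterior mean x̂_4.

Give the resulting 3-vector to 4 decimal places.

result = (-0.6542, -0.4951, -0.7654)

source (pnp_recover): camera pose = R=[0.2978 -0.5918 -0.7491; -0.0723 0.7684 -0.6358; 0.9519 0.2435 0.1860], t=(-0.3007, -0.3929, 6.8626)
after S1 (triangulate): (-1.0688, 0.0726, -0.3602)
after S2 (kf_track): (-0.6542, -0.4951, -0.7654)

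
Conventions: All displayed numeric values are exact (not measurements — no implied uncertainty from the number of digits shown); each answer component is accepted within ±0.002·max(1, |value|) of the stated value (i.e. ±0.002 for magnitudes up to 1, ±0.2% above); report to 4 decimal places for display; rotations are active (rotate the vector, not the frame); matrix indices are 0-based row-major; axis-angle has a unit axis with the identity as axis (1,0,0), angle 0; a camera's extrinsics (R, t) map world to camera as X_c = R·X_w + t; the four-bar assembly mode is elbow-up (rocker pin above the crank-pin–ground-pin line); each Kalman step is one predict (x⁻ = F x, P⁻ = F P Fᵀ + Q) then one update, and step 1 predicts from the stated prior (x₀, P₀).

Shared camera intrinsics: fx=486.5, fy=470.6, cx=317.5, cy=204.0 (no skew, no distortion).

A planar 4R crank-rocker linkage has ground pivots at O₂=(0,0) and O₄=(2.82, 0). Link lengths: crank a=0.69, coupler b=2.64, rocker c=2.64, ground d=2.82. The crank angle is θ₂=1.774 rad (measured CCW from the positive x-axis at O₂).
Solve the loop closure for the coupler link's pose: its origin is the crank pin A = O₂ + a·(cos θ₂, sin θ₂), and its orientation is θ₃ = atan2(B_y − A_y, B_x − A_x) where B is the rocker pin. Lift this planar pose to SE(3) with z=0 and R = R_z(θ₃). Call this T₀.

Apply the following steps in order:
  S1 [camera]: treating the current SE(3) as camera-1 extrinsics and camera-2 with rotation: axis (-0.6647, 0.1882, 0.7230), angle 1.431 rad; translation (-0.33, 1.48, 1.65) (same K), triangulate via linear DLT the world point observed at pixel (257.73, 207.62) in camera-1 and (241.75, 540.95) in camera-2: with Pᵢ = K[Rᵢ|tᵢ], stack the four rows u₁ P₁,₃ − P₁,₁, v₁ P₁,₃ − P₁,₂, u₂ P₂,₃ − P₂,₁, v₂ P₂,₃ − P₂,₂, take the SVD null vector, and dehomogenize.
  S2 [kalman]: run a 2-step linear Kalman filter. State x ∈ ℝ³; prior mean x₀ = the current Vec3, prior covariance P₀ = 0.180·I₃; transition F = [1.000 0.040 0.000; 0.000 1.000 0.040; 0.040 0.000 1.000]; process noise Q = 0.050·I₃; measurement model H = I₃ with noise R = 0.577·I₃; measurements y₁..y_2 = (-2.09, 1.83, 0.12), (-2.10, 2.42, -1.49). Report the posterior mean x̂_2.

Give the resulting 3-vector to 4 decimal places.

result = (-1.2435, 0.7919, 0.2545)

source (fourbar_fk): coupler pose = R=[0.7426 -0.6697 0.0000; 0.6697 0.7426 0.0000; 0.0000 0.0000 1.0000], t=(-0.1392, 0.6758, 0.0000)
after S1 (triangulate): (-0.4579, -0.4840, 1.2630)
after S2 (kf_track): (-1.2435, 0.7919, 0.2545)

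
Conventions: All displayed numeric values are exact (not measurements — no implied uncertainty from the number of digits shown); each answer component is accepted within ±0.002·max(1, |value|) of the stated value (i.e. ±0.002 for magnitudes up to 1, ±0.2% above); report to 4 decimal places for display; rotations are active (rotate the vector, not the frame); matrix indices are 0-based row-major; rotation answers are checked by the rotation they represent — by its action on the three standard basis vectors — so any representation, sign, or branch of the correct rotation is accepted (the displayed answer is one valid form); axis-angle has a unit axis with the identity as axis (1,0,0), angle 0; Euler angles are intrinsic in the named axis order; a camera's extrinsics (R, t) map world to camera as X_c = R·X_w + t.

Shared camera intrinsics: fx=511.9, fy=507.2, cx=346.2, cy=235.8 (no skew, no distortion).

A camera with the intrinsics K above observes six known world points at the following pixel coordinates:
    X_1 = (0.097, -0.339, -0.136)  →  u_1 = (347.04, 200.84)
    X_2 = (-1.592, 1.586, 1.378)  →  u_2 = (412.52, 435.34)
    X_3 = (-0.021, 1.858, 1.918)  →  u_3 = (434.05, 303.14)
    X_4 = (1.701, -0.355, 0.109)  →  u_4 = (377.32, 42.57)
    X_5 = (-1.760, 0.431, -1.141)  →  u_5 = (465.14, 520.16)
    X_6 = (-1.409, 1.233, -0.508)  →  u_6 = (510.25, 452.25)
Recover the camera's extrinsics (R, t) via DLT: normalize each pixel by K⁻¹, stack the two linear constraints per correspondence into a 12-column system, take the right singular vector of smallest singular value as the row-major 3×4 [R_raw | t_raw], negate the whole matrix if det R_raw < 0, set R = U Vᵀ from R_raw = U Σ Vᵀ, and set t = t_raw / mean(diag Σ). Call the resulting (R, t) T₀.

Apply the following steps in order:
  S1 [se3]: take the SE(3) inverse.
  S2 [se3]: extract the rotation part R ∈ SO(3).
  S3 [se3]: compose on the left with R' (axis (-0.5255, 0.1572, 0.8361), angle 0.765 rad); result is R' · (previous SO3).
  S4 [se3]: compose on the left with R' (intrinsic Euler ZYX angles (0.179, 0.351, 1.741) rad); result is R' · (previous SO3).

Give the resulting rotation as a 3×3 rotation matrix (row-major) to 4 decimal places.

rotation (matrix) = ((-0.1711, -0.9214, 0.3489), (0.5721, -0.3812, -0.7262), (0.8021, 0.0754, 0.5924))

source (pnp_recover): camera pose = R=[0.2382 0.8866 -0.3965; -0.9347 0.3201 0.1543; 0.2638 0.3339 0.9050], t=(0.2300, -0.0500, 4.1302)
after S1 (invert_se3): R=[0.2382 -0.9347 0.2638; 0.8866 0.3201 0.3339; -0.3965 0.1543 0.9050], t=(-1.1908, -1.5670, -3.6387)
after S2 (rot_of_se3): [0.2382 -0.9347 0.2638; 0.8866 0.3201 0.3339; -0.3965 0.1543 0.9050]
after S3 (compose_so3): [-0.3382 -0.9411 -0.0027; 0.6193 -0.2248 0.7523; -0.7086 0.2528 0.6588]
after S4 (compose_so3): [-0.1711 -0.9214 0.3489; 0.5721 -0.3812 -0.7262; 0.8021 0.0754 0.5924]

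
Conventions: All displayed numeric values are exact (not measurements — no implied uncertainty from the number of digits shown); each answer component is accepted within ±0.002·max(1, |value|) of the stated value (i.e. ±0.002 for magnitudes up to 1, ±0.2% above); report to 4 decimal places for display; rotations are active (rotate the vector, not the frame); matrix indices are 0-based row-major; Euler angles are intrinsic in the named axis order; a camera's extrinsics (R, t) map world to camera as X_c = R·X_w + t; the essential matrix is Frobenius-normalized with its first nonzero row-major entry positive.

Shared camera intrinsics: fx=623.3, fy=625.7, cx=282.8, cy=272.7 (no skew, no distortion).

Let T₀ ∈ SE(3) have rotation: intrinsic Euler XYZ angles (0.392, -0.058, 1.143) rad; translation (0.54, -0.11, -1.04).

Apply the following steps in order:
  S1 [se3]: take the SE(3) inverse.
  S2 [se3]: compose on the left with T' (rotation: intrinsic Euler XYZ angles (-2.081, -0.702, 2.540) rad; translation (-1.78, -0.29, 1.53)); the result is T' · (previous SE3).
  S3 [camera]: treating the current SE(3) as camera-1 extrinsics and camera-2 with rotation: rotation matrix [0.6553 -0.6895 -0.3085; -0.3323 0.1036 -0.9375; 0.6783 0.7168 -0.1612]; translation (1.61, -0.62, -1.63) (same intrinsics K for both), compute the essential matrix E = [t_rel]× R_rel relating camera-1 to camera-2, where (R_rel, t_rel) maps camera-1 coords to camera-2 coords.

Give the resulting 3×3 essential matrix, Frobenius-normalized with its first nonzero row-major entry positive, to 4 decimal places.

after S1 (invert_se3): R=[0.4142 0.8317 0.3698; -0.9084 0.4035 0.1098; -0.0580 -0.3814 0.9226], t=(0.2525, 0.6490, 0.9488)
after S2 (compose_se3): R=[0.1692 -0.4516 -0.8760; -0.4215 -0.8366 0.3499; -0.8909 0.3100 -0.3320], t=(-2.8321, 0.2095, 1.6999)
after S3 (essential): [0.1079 -0.0956 0.0810; -0.0611 0.6177 0.3340; 0.4549 -0.1996 0.4786]

matrix = [0.1079 -0.0956 0.0810; -0.0611 0.6177 0.3340; 0.4549 -0.1996 0.4786]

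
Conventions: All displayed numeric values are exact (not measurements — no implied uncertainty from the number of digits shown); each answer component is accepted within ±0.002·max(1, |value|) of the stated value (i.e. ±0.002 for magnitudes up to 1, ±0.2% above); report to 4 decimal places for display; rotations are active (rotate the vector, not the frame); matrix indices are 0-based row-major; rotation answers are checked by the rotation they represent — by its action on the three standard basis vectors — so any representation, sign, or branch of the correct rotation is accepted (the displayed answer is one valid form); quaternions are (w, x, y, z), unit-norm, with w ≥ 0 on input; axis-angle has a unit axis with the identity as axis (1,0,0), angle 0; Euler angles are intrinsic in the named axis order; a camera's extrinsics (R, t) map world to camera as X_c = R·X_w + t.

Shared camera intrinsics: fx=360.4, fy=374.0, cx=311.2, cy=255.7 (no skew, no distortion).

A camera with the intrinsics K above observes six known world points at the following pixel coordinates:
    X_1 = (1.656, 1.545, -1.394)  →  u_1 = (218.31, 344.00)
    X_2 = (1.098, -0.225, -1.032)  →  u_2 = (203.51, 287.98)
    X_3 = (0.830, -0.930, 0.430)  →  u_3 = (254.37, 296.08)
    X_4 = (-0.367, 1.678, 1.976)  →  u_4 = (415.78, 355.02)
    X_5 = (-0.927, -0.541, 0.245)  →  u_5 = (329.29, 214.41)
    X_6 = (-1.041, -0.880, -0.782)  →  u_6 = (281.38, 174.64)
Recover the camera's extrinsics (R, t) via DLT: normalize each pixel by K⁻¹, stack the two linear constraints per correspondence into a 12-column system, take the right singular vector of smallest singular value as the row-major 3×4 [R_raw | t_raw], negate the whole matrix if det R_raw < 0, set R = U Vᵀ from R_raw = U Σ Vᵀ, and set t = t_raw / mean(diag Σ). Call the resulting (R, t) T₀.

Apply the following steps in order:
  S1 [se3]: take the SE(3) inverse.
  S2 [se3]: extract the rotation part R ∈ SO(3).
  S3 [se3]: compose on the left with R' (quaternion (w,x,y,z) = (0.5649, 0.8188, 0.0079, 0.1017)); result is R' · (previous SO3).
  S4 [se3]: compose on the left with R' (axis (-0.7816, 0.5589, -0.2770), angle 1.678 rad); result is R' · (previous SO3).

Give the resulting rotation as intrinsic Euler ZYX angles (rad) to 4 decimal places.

rotation (euler_zyx) = (2.5673, -1.3603, 1.7529)

source (pnp_recover): camera pose = R=[-0.6097 0.2773 0.7425; 0.7338 0.5516 0.3966; -0.2996 0.7867 -0.5398], t=(-0.3098, 0.2499, 5.9985)
after S1 (invert_se3): R=[-0.6097 0.7338 -0.2996; 0.2773 0.5516 0.7867; 0.7425 0.3966 -0.5398], t=(1.4246, -4.7707, 3.3691)
after S2 (rot_of_se3): [-0.6097 0.7338 -0.2996; 0.2773 0.5516 0.7867; 0.7425 0.3966 -0.5398]
after S3 (compose_so3): [-0.4950 0.7319 -0.4683; -0.8640 -0.4719 0.1758; -0.0923 0.4916 0.8659]
after S4 (compose_so3): [-0.1754 0.9059 0.3856; 0.1135 -0.3704 0.9219; 0.9779 0.2055 -0.0378]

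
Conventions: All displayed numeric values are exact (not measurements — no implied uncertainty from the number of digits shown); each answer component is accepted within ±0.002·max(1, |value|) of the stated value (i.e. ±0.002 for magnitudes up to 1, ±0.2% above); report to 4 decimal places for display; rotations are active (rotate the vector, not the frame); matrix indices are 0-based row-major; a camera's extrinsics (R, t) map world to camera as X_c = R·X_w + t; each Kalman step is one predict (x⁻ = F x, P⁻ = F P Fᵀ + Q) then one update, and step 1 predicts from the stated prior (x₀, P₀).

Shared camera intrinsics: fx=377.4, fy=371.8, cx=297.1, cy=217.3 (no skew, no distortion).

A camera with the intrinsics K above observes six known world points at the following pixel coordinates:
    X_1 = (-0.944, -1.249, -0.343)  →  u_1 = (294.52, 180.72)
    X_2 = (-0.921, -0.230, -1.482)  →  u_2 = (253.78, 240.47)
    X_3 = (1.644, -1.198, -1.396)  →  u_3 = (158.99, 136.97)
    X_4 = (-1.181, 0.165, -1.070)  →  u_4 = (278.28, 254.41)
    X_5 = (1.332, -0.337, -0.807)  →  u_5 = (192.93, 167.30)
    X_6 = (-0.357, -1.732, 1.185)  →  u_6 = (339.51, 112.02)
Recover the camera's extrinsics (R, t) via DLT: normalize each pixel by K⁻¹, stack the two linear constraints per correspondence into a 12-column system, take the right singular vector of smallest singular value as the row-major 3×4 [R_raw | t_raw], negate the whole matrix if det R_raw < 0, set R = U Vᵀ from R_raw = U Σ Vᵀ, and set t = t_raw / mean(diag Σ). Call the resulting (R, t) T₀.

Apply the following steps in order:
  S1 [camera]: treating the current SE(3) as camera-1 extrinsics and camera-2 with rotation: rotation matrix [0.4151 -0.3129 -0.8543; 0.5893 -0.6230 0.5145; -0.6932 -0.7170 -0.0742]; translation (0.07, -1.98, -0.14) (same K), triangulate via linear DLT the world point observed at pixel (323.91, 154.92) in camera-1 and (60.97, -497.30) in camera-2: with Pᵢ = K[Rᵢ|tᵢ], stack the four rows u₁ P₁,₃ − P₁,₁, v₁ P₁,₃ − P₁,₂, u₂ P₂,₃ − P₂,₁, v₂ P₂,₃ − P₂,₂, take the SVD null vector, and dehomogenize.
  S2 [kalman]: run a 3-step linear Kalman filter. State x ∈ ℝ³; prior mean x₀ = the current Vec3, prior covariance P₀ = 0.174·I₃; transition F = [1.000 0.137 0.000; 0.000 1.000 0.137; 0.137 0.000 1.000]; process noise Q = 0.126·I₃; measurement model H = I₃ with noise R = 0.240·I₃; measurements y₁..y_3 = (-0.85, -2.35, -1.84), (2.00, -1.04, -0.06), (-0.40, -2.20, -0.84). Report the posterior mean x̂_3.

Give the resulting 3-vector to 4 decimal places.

result = (-0.0283, -1.8292, -0.6037)

source (pnp_recover): camera pose = R=[-0.5786 0.0894 0.8107; -0.4209 0.8187 -0.3907; -0.6986 -0.5673 -0.4361], t=(-0.2107, -0.2903, 6.4264)
after S1 (triangulate): (-0.3260, -0.8688, 0.7217)
after S2 (kf_track): (-0.0283, -1.8292, -0.6037)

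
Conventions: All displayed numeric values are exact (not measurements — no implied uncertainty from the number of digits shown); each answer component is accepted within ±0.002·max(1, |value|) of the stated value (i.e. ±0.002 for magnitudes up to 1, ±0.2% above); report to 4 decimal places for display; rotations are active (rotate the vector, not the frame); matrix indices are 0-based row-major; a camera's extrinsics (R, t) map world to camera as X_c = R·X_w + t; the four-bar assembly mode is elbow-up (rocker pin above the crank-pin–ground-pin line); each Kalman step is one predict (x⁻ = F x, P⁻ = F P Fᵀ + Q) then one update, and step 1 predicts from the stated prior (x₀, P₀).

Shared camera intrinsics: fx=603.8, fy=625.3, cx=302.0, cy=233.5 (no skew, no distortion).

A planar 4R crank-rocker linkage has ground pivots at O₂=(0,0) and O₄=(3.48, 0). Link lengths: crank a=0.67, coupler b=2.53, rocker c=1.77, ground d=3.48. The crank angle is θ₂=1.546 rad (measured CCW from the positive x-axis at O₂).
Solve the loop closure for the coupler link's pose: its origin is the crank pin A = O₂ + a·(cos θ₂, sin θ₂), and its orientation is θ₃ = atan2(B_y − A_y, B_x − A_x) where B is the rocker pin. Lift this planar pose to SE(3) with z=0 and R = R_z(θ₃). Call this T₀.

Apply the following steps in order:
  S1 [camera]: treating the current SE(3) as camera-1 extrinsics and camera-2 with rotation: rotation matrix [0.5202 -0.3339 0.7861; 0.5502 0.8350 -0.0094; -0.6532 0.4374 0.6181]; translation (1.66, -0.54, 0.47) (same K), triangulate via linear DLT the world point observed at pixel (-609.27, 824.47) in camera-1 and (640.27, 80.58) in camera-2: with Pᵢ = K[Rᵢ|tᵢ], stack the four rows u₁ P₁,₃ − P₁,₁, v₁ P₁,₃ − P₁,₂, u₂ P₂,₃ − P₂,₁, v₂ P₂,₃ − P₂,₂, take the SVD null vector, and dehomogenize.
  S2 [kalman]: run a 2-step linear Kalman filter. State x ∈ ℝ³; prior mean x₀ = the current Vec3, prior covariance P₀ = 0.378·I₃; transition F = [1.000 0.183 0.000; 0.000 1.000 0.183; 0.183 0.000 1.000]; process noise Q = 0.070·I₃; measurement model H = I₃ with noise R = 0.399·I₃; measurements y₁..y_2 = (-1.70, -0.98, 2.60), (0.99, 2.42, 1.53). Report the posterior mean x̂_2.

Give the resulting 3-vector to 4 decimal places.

source (fourbar_fk): coupler pose = R=[0.9543 -0.2988 0.0000; 0.2988 0.9543 0.0000; 0.0000 0.0000 1.0000], t=(0.0166, 0.6698, 0.0000)
after S1 (triangulate): (-1.5455, 0.9191, 1.1482)
after S2 (kf_track): (-0.3971, 1.3410, 1.6616)

result = (-0.3971, 1.3410, 1.6616)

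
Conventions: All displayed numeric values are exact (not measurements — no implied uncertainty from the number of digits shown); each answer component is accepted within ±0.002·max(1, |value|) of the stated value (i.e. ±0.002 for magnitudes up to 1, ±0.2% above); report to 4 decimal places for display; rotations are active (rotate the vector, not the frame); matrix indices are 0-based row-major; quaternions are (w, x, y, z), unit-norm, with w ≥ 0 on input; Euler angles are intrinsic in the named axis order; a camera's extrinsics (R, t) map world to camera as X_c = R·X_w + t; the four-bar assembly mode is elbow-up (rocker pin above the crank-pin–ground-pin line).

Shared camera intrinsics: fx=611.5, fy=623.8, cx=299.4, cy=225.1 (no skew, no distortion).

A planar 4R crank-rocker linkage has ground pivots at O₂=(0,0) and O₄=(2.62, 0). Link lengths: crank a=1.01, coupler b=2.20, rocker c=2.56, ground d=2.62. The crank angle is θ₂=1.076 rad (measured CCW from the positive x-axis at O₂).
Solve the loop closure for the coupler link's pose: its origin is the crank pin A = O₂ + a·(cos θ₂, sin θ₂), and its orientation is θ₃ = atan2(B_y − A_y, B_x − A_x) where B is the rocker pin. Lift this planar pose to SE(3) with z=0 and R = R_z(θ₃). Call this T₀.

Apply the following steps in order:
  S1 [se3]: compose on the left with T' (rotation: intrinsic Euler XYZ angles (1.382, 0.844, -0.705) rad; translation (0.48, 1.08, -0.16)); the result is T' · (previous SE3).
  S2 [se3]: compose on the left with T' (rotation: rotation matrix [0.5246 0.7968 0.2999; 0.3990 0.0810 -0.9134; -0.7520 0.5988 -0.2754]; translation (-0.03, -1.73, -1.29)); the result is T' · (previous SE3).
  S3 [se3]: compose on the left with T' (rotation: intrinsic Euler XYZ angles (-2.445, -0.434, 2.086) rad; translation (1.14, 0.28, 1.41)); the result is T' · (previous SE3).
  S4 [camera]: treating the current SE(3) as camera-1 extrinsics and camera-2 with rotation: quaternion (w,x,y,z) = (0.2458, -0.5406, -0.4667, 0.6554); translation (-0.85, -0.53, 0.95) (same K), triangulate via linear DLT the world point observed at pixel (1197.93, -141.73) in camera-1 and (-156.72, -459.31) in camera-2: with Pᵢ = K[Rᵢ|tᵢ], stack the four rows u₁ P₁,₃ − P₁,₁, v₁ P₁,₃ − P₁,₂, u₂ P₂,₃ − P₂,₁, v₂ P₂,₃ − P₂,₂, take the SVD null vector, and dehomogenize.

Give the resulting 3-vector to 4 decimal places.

result = (-1.8505, -0.3727, 1.3025)

source (fourbar_fk): coupler pose = R=[0.6893 -0.7245 0.0000; 0.7245 0.6893 0.0000; 0.0000 0.0000 1.0000], t=(0.4796, 0.8889, 0.0000)
after S1 (compose_se3): R=[0.6608 -0.0699 0.7473; 0.7497 0.1095 -0.6527; -0.0362 0.9915 0.1247], t=(1.1055, 1.8397, 0.0676)
after S2 (compose_se3): R=[0.9331 0.3479 -0.0906; 0.3575 -0.9246 0.1314; -0.0380 -0.1550 -0.9872], t=(2.0360, -1.2016, -1.0384)
after S3 (compose_se3): R=[-0.6834 0.6397 0.3519; -0.7179 -0.5011 -0.4833; -0.1329 -0.5829 0.8016], t=(1.6152, -2.1261, 0.6023)
after S4 (triangulate): (-1.8505, -0.3727, 1.3025)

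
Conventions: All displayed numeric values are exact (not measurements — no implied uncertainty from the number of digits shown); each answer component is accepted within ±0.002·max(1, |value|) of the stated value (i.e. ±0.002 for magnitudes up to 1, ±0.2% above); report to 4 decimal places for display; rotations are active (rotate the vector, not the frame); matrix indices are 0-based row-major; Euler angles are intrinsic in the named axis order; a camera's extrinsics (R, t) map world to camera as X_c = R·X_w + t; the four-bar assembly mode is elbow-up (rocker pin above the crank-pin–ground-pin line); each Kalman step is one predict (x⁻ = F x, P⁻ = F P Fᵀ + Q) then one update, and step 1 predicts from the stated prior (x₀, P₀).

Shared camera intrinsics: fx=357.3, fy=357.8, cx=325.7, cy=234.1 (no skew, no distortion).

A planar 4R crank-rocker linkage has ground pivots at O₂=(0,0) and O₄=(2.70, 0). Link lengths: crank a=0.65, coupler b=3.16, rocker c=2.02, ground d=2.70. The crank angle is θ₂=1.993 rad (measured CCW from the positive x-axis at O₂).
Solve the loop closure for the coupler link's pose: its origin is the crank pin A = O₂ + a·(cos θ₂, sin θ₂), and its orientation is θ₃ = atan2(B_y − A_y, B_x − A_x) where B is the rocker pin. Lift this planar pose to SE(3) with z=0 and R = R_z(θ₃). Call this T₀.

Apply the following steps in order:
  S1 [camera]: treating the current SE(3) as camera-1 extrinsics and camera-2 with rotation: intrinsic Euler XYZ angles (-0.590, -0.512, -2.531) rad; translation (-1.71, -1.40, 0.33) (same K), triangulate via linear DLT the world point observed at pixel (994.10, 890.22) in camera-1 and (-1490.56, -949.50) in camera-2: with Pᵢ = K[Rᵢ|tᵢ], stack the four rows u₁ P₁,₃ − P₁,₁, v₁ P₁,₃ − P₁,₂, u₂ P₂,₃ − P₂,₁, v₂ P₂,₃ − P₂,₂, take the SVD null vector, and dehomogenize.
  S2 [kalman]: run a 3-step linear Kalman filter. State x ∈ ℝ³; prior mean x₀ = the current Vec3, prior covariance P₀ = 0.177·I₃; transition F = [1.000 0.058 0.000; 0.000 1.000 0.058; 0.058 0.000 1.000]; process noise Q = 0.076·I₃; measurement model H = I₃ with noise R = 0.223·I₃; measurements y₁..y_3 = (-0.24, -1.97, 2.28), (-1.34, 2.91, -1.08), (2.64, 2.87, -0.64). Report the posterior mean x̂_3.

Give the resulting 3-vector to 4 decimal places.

source (fourbar_fk): coupler pose = R=[0.8930 -0.4500 0.0000; 0.4500 0.8930 0.0000; 0.0000 0.0000 1.0000], t=(-0.2664, 0.5929, 0.0000)
after S1 (triangulate): (1.4473, -0.1786, 0.5915)
after S2 (kf_track): (1.0219, 1.7355, -0.0530)

result = (1.0219, 1.7355, -0.0530)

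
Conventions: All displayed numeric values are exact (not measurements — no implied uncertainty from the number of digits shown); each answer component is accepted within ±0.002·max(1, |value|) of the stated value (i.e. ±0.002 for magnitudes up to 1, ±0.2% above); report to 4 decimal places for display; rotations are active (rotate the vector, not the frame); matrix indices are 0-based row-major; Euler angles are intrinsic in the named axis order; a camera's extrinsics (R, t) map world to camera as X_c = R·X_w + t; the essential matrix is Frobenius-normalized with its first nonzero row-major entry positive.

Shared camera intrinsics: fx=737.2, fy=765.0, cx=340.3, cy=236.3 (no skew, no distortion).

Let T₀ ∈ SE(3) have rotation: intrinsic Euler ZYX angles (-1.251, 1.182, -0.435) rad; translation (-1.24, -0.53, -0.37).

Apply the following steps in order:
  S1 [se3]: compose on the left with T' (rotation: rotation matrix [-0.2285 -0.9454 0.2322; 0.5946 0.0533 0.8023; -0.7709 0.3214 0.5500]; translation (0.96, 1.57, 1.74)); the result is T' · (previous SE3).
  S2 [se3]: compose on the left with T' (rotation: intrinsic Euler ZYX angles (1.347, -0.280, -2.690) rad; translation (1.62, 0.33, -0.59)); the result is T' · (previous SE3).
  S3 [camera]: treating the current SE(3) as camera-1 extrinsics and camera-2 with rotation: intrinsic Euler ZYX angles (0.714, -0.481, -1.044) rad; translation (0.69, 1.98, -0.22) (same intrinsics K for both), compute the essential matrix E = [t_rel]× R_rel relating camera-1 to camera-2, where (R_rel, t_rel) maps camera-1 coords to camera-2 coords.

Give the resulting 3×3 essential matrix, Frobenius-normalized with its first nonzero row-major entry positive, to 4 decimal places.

matrix = [0.0603 0.3716 0.4012; 0.1073 -0.3307 -0.3031; 0.6774 -0.0980 0.1267]

after S1 (compose_se3): R=[0.0981 -0.8253 0.5560; -0.6907 0.3458 0.6351; -0.7164 -0.4464 -0.5361], t=(1.6585, 0.5076, 2.3221)
after S2 (compose_se3): R=[-0.3382 0.3019 0.8913; -0.0944 -0.9533 0.2870; 0.9363 0.0129 0.3509], t=(1.5727, 2.6304, -2.3525)
after S3 (essential): [0.0603 0.3716 0.4012; 0.1073 -0.3307 -0.3031; 0.6774 -0.0980 0.1267]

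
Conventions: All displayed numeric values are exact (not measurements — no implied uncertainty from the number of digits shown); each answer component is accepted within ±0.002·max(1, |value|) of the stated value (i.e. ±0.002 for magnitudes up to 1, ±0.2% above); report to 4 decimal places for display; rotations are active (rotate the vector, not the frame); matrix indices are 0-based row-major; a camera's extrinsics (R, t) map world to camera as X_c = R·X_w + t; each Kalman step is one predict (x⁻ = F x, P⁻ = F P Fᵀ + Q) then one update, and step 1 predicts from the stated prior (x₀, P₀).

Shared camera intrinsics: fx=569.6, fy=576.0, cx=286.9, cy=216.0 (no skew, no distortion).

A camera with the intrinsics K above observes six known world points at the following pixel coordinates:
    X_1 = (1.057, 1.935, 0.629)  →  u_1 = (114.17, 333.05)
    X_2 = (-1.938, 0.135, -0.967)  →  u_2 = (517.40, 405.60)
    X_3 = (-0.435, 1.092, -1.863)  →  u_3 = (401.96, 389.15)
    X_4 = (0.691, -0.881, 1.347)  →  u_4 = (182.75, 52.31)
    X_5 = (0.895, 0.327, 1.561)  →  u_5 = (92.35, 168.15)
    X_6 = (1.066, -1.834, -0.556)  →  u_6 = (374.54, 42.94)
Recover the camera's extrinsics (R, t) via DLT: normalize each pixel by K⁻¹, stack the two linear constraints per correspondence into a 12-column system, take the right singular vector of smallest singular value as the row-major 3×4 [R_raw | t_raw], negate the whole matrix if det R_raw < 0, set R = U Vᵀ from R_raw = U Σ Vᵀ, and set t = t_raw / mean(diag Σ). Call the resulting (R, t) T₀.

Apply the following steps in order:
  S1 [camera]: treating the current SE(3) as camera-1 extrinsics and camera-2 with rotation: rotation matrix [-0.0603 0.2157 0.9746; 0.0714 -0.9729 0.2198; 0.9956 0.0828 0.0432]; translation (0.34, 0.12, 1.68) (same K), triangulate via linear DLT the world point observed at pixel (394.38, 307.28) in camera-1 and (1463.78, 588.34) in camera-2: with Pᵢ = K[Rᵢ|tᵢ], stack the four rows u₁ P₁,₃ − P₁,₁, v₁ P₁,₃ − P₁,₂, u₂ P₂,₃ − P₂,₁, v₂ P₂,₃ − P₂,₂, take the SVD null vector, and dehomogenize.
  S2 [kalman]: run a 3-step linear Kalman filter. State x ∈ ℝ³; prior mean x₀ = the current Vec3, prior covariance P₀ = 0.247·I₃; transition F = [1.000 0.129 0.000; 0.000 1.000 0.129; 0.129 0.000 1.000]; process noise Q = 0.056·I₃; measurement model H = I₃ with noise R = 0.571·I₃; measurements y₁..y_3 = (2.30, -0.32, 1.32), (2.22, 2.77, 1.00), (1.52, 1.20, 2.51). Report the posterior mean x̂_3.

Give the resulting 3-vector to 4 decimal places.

result = (1.0967, 1.1821, 1.3963)

source (pnp_recover): camera pose = R=[-0.4479 -0.4661 -0.7630; -0.4170 0.8638 -0.2829; 0.7909 0.1914 -0.5813], t=(0.0901, 0.1301, 4.9805)
after S1 (triangulate): (-1.4372, -0.1202, 0.1055)
after S2 (kf_track): (1.0967, 1.1821, 1.3963)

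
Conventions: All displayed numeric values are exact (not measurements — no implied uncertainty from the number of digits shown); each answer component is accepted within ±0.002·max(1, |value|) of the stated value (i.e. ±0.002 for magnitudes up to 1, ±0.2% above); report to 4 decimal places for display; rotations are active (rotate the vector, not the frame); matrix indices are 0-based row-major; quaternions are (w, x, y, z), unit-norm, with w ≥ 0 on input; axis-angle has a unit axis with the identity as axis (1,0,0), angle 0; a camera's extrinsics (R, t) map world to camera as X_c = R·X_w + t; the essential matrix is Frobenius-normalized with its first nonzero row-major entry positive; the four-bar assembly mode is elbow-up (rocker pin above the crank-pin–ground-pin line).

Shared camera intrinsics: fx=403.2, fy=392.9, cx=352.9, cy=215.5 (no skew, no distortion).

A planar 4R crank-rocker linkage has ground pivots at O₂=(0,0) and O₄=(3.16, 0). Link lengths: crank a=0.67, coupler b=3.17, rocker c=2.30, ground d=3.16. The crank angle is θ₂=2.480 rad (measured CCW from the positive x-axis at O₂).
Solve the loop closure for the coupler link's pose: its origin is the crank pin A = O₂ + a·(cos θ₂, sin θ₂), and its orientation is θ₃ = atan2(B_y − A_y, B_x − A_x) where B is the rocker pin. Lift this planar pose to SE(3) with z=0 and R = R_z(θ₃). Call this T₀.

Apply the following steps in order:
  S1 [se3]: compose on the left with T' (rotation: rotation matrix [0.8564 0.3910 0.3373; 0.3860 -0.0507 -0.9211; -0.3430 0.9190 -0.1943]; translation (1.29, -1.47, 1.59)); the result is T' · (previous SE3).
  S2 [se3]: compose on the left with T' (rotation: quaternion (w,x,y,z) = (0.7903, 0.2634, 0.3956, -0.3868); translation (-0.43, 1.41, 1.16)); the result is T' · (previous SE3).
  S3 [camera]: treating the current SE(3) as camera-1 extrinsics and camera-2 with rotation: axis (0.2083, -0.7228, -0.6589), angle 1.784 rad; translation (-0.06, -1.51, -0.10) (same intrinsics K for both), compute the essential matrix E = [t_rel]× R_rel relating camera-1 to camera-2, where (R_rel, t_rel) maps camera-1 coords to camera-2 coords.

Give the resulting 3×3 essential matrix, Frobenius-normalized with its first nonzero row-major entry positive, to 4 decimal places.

source (fourbar_fk): coupler pose = R=[0.8511 -0.5250 0.0000; 0.5250 0.8511 0.0000; 0.0000 0.0000 1.0000], t=(-0.5286, 0.4116, 0.0000)
after S1 (compose_se3): R=[0.9341 -0.1168 0.3373; 0.3019 -0.2458 -0.9211; 0.1905 0.9623 -0.1943], t=(0.9982, -1.6949, 2.1496)
after S2 (compose_se3): R=[0.6900 0.1588 -0.7061; -0.3443 -0.7861 -0.5133; -0.6366 0.5973 -0.4878], t=(-0.5262, -1.4976, 1.3241)
after S3 (essential): [0.3906 -0.5443 -0.1874; 0.1285 0.1609 0.2299; -0.4659 -0.1191 -0.4353]

matrix = [0.3906 -0.5443 -0.1874; 0.1285 0.1609 0.2299; -0.4659 -0.1191 -0.4353]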